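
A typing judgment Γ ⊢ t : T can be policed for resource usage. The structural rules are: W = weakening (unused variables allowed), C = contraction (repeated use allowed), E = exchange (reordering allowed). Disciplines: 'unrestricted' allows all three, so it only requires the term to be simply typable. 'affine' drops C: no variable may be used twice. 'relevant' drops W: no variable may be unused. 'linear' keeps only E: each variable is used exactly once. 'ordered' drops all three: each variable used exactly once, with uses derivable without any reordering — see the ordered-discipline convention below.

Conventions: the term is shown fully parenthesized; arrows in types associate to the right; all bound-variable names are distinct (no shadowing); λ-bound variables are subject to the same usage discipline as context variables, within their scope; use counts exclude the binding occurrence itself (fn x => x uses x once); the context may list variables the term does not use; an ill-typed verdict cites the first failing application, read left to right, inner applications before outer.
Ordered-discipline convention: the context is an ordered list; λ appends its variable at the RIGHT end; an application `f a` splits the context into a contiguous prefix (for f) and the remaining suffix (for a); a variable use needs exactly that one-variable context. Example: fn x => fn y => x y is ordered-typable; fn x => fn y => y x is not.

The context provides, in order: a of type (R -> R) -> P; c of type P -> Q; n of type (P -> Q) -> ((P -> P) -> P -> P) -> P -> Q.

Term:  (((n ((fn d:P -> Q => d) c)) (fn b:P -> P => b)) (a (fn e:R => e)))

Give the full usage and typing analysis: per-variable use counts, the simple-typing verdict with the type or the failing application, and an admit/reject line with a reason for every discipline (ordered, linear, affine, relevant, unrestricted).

use counts: a: 1; c: 1; n: 1; d (bound): 1; b (bound): 1; e (bound): 1
uses in reading order: n, d, c, b, a, e
typing: ✓ — Q
ordered: ✗ — no contiguous prefix/suffix split fits n, d, c, b, a, e
linear: ✓ — each of a, c, n, d, b, e used exactly once
affine: ✓ — at most one use each (a, c, n, d, b, e)
relevant: ✓ — none of a, c, n, d, b, e goes unused
unrestricted: ✓ — type-checks (Q) and nothing is barred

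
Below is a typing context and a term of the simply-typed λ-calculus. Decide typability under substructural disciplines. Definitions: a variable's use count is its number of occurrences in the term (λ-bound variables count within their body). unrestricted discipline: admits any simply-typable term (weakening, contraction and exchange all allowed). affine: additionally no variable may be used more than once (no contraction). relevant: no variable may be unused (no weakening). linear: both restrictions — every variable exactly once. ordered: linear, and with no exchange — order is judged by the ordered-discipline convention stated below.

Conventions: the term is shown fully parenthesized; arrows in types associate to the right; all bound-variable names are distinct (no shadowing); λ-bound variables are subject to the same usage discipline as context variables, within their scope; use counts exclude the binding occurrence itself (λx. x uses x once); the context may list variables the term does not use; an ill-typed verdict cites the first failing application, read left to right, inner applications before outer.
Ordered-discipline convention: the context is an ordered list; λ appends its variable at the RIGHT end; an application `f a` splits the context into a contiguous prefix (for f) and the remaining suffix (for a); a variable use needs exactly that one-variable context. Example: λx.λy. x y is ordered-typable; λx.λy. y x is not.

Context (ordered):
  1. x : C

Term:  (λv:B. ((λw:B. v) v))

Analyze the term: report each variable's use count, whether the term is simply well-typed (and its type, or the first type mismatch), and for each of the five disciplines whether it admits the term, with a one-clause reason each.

usage: x ×0; v (λ-bound) ×2; w (λ-bound) ×0
left-to-right use order: v, v
typing: well-typed — term : B -> B
ordered: ✗ — repeated use of v ×2; x, w left unused
linear: ✗ — repeated use of v ×2; x, w left unused
affine: ✗ — repeated use of v ×2
relevant: ✗ — x, w left unused
unrestricted: ✓ — well-typed at B -> B; no restrictions here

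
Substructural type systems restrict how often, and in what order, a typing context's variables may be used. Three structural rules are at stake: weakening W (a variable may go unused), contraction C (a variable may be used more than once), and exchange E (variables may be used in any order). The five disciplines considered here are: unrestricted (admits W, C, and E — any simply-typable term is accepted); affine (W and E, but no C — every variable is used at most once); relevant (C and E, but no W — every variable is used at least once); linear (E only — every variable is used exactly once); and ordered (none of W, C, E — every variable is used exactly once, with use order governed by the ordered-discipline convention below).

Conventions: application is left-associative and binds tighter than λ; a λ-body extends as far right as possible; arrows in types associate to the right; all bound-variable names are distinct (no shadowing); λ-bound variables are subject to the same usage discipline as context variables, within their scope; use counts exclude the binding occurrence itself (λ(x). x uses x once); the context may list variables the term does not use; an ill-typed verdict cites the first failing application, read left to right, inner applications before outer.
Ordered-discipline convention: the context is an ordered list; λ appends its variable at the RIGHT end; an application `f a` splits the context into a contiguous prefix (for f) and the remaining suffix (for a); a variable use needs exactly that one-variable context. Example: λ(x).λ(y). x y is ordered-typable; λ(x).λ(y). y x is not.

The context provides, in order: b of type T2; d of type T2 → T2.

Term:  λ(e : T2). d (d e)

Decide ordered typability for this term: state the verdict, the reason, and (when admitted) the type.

no — repeated use of d ×2; unused: b — weakening required
variable uses: b ×0, d ×2, e (bound) ×1
left-to-right use order: d, d, e
typing: ✓ — T2 → T2
all disciplines: ordered ✗ · linear ✗ · affine ✗ · relevant ✗ · unrestricted ✓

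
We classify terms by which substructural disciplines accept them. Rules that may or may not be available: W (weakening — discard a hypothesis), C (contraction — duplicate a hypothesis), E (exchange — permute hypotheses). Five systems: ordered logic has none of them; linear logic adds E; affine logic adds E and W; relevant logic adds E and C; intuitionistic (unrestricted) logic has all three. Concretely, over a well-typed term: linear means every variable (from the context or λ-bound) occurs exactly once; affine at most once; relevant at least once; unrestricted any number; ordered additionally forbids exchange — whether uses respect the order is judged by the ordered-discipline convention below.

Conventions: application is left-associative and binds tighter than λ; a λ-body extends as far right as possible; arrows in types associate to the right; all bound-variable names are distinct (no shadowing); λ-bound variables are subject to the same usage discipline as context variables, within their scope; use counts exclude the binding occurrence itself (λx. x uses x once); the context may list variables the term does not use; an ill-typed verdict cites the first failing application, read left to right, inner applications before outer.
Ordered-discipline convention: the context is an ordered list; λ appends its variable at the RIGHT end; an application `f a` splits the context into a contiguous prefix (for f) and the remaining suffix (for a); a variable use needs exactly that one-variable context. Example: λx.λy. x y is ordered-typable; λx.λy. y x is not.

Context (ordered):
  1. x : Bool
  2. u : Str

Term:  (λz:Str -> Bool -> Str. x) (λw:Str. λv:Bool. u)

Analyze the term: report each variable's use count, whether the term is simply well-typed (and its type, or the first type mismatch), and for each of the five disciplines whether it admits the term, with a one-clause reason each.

usage: x: 1; u: 1; z [bound]: 0; w [bound]: 0; v [bound]: 0
left-to-right use order: x, u
typing: well-typed — term : Bool
ordered ✗ (z, w, v left unused)
linear ✗ (z, w, v left unused)
affine ✓ (none of x, u, z, w, v used more than once)
relevant ✗ (z, w, v left unused)
unrestricted ✓ (typability at Bool is all that's needed)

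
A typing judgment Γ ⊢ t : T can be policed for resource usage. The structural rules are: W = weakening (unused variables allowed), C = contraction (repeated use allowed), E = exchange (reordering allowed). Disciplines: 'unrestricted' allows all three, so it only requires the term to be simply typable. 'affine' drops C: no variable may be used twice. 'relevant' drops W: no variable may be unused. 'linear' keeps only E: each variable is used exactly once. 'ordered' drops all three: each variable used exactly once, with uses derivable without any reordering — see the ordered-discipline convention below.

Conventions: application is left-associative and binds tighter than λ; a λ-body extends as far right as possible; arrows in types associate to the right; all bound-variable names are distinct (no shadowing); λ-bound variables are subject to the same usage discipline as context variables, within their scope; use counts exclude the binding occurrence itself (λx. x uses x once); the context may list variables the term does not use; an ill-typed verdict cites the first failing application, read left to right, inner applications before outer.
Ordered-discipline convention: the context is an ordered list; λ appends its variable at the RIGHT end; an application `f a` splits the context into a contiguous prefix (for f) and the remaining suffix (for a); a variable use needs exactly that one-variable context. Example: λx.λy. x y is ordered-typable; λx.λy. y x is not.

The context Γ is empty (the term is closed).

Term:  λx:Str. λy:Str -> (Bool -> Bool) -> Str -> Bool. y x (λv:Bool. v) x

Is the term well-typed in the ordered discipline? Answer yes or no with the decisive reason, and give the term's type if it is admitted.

no — needs contraction — x ×2
use counts: x [bound]: 2×; y [bound]: 1×; v [bound]: 1×
left-to-right use order: y, x, v, x
typing: well-typed at Str -> (Str -> (Bool -> Bool) -> Str -> Bool) -> Bool
across the five disciplines: ordered ✗ | linear ✗ | affine ✗ | relevant ✓ | unrestricted ✓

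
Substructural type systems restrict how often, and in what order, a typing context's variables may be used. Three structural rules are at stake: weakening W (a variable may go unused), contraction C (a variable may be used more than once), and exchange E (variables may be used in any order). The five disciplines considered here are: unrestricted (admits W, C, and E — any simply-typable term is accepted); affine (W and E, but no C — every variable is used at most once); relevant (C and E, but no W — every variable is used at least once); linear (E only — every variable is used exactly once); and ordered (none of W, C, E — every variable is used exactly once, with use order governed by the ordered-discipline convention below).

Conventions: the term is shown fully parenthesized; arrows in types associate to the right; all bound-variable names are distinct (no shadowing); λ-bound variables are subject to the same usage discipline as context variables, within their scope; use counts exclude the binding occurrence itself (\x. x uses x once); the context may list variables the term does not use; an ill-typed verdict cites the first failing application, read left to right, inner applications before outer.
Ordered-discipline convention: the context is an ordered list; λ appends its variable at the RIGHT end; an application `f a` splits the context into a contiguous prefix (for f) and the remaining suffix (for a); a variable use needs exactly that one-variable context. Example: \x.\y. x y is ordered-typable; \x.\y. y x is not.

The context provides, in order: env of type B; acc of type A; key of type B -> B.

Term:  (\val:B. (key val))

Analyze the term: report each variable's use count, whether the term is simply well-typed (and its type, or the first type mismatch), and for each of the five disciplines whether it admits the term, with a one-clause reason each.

variable uses: env: 0×; acc: 0×; key: 1×; val (bound): 1×
order of uses: key, val
typing: the term checks, with type B -> B
ordered: ✗, unused: env, acc — weakening required
linear: ✗, unused: env, acc — weakening required
affine: ✓, env, acc, key, val: no repeats, contraction unneeded
relevant: ✗, unused: env, acc — weakening required
unrestricted: ✓, well-typed at B -> B; no restrictions here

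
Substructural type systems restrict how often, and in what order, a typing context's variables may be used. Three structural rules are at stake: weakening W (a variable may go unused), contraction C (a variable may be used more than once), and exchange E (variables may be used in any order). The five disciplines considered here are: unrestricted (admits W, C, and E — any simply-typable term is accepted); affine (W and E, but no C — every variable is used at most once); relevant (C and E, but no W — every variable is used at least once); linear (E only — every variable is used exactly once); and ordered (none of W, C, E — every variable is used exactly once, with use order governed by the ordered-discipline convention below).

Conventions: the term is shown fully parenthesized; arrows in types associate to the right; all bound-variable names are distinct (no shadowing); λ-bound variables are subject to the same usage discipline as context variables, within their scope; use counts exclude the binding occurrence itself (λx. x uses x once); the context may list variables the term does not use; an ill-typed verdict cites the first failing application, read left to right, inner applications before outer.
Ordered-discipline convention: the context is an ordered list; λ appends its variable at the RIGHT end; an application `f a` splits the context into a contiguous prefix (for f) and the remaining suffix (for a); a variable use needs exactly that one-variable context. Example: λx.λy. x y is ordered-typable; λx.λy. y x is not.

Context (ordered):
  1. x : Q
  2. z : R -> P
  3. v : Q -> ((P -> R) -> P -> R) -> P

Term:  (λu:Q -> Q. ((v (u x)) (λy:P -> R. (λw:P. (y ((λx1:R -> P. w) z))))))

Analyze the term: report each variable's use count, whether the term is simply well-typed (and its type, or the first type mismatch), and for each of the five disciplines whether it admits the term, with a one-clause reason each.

variable uses: x=1, z=1, v=1, u (λ-bound)=1, y (λ-bound)=1, w (λ-bound)=1, x1 (λ-bound)=0
order of uses: v, u, x, y, w, z
typing: ✓ — (Q -> Q) -> P
ordered: ✗ — x1 never used (weakening)
linear: ✗ — x1 never used (weakening)
affine: ✓ — no duplicate uses among x, z, v, u, y, w, x1
relevant: ✗ — x1 never used (weakening)
unrestricted: ✓ — type-checks ((Q -> Q) -> P) and nothing is barred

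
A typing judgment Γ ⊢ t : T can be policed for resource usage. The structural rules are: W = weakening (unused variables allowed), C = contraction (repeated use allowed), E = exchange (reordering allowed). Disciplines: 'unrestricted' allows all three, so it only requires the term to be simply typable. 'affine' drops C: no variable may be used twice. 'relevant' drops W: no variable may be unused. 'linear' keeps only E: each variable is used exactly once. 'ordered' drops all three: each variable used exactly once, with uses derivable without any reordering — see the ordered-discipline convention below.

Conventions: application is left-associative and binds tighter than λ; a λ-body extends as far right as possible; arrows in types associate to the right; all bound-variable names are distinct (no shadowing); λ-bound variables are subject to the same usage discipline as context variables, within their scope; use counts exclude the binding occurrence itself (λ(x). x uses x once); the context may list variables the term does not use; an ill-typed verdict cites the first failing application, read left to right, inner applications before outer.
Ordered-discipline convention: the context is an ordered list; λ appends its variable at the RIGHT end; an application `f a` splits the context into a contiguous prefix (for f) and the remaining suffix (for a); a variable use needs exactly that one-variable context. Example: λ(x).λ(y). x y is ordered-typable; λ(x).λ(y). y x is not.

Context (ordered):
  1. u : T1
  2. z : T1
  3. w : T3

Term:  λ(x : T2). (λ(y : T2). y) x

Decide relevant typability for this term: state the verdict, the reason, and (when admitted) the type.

no — unused: u, z, w — weakening required
usage: u: 0×, z: 0×, w: 0×, x (bound): 1×, y (bound): 1×
uses in reading order: y, x
typing: ✓ — T2 -> T2
across the five disciplines: ordered ✗, linear ✗, affine ✓, relevant ✗, unrestricted ✓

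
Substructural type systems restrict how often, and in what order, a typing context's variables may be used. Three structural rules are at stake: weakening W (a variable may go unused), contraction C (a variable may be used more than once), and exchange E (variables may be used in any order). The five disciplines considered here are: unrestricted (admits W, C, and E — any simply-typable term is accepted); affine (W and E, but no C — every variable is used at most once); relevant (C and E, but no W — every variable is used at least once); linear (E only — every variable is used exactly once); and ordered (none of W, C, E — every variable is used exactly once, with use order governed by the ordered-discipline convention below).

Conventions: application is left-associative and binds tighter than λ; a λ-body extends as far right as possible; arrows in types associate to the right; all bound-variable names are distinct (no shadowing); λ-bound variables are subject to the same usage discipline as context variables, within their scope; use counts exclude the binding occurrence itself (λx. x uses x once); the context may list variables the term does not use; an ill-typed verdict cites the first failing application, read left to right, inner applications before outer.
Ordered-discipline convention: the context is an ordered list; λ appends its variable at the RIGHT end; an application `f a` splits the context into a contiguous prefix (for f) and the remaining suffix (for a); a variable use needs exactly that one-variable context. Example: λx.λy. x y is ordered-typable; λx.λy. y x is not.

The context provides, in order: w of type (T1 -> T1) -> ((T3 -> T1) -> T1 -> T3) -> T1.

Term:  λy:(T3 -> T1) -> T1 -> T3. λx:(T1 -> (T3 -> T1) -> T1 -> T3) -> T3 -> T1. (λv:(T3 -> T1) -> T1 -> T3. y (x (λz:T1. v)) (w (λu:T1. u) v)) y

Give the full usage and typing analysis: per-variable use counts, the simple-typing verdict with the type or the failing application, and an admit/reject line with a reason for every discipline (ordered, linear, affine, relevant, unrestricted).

variable uses: w: 1; y (λ-bound): 2; x (λ-bound): 1; v (λ-bound): 2; z (λ-bound): 0; u (λ-bound): 1
order of uses: y, x, v, w, u, v, y
typing: well-typed at ((T3 -> T1) -> T1 -> T3) -> ((T1 -> (T3 -> T1) -> T1 -> T3) -> T3 -> T1) -> T3
ordered: ✗, y ×2, v ×2 used more than once (contraction); z never used (weakening)
linear: ✗, y ×2, v ×2 used more than once (contraction); z never used (weakening)
affine: ✗, y ×2, v ×2 used more than once (contraction)
relevant: ✗, z never used (weakening)
unrestricted: ✓, typability at ((T3 -> T1) -> T1 -> T3) -> ((T1 -> (T3 -> T1) -> T1 -> T3) -> T3 -> T1) -> T3 is all that's needed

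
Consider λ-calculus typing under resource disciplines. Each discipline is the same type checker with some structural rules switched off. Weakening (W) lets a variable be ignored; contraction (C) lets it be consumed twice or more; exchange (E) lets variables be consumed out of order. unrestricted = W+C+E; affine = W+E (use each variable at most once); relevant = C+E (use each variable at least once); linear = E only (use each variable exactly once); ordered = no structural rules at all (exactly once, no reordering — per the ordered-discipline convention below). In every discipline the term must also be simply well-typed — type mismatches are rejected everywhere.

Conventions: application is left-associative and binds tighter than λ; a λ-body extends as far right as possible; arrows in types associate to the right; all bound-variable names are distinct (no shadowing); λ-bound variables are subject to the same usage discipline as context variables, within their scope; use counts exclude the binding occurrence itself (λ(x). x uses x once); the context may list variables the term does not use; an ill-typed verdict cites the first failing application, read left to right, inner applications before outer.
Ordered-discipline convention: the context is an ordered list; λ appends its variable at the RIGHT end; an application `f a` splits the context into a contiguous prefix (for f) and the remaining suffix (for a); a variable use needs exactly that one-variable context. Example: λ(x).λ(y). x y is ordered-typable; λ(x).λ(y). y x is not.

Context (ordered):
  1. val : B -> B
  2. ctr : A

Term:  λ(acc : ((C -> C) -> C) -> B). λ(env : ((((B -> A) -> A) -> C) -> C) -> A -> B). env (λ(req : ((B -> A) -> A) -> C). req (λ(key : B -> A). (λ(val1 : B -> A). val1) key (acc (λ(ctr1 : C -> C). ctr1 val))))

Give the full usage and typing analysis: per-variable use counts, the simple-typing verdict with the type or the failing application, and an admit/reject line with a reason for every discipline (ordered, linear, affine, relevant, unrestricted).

usage: val ×1, ctr ×0, acc (bound) ×1, env (bound) ×1, req (bound) ×1, key (bound) ×1, val1 (bound) ×1, ctr1 (bound) ×1
left-to-right use order: env, req, val1, key, acc, ctr1, val
typing: ill-typed: argument of type B -> B where C is required
ordered ✗ (not simply typable)
linear ✗ (fails simple typing)
affine ✗ (a type mismatch blocks all five)
relevant ✗ (the type mismatch rejects it)
unrestricted ✗ (not simply typable)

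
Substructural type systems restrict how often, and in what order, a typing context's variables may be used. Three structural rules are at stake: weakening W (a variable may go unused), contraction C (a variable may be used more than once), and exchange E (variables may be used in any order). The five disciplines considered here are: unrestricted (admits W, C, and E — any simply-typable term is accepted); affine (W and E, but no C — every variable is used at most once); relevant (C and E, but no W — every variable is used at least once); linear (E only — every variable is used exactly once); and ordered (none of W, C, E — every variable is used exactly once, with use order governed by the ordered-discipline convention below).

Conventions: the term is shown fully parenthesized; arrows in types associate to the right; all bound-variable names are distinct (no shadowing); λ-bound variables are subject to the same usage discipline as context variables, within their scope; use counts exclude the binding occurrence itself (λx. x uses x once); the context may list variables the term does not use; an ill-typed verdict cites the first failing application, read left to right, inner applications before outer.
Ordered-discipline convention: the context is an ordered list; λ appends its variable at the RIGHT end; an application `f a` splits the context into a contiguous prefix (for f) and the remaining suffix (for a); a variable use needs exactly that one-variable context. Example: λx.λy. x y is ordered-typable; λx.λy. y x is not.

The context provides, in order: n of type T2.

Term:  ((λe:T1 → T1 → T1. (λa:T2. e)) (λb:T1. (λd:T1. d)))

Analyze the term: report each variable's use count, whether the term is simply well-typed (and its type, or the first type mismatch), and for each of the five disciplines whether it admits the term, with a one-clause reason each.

variable uses: n: 0, e (bound): 1, a (bound): 0, b (bound): 0, d (bound): 1
left-to-right use order: e, d
typing: ✓ — T2 → T1 → T1 → T1
ordered: ✗ — n, a, b left unused
linear: ✗ — n, a, b left unused
affine: ✓ — at most one use each (n, e, a, b, d)
relevant: ✗ — n, a, b left unused
unrestricted: ✓ — type-checks (T2 → T1 → T1 → T1) and nothing is barred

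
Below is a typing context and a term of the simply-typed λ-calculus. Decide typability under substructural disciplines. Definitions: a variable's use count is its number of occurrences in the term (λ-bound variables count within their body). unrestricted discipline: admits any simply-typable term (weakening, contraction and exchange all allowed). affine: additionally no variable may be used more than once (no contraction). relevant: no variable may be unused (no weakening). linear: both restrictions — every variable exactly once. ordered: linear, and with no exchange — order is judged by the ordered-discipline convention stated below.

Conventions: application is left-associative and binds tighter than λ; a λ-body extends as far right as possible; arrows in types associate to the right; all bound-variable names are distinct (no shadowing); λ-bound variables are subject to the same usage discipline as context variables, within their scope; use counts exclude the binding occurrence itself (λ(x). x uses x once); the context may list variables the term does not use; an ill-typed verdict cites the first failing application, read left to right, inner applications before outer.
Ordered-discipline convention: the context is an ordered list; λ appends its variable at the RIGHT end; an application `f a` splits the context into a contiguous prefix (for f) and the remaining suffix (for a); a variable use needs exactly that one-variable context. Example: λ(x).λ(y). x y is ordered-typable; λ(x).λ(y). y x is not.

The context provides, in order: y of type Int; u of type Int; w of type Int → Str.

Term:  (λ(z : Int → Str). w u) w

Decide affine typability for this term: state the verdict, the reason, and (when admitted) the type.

no — needs contraction — w ×2
variable uses: y=0, u=1, w=2, z [bound]=0
order of uses: w, u, w
typing: well-typed — term : Str
across the five disciplines: ordered ✗ · linear ✗ · affine ✗ · relevant ✗ · unrestricted ✓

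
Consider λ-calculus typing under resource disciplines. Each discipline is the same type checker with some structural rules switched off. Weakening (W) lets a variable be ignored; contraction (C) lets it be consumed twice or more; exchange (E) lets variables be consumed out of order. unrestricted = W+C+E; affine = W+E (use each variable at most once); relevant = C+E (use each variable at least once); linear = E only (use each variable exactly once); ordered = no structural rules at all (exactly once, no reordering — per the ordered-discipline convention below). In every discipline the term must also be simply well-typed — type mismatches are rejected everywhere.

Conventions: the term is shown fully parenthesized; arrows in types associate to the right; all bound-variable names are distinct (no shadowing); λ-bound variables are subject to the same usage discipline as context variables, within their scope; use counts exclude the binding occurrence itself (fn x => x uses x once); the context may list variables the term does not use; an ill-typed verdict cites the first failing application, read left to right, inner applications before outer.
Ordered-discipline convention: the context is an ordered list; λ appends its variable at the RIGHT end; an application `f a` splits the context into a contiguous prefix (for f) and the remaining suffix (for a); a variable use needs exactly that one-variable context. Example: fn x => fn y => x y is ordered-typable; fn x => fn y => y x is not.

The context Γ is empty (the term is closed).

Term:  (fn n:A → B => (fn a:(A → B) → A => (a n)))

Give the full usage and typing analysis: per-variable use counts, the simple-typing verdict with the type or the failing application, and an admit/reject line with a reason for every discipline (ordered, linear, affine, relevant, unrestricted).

use counts: n (λ-bound)=1, a (λ-bound)=1
use order (left to right): a, n
typing: well-typed — term : (A → B) → ((A → B) → A) → A
ordered: ✗ — no contiguous prefix/suffix split fits a, n
linear: ✓ — single use per variable (n, a)
affine: ✓ — no duplicate uses among n, a
relevant: ✓ — every one of n, a appears
unrestricted: ✓ — simply typable at (A → B) → ((A → B) → A) → A; W, C, E all held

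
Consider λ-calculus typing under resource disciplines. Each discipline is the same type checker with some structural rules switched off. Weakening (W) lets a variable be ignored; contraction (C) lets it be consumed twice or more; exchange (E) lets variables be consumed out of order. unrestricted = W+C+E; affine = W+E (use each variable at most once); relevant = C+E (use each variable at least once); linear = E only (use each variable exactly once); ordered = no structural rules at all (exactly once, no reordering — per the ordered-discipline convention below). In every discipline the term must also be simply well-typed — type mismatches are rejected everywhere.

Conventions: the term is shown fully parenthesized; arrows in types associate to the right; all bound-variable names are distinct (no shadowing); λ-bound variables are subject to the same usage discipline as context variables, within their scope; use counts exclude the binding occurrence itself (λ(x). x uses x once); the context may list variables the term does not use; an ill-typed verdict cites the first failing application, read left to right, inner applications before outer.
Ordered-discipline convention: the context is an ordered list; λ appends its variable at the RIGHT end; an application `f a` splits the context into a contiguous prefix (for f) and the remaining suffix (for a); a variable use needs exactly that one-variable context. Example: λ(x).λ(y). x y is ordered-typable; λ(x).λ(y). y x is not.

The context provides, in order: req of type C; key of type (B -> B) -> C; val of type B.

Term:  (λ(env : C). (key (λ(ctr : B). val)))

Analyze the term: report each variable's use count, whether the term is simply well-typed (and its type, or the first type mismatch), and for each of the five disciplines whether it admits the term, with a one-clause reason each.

use counts: req=0; key=1; val=1; env (λ-bound)=0; ctr (λ-bound)=0
use order (left to right): key, val
typing: well-typed at C -> C
ordered: ✗, needs weakening: req, env, ctr unused
linear: ✗, needs weakening: req, env, ctr unused
affine: ✓, none of req, key, val, env, ctr used more than once
relevant: ✗, needs weakening: req, env, ctr unused
unrestricted: ✓, well-typed at C -> C; no restrictions here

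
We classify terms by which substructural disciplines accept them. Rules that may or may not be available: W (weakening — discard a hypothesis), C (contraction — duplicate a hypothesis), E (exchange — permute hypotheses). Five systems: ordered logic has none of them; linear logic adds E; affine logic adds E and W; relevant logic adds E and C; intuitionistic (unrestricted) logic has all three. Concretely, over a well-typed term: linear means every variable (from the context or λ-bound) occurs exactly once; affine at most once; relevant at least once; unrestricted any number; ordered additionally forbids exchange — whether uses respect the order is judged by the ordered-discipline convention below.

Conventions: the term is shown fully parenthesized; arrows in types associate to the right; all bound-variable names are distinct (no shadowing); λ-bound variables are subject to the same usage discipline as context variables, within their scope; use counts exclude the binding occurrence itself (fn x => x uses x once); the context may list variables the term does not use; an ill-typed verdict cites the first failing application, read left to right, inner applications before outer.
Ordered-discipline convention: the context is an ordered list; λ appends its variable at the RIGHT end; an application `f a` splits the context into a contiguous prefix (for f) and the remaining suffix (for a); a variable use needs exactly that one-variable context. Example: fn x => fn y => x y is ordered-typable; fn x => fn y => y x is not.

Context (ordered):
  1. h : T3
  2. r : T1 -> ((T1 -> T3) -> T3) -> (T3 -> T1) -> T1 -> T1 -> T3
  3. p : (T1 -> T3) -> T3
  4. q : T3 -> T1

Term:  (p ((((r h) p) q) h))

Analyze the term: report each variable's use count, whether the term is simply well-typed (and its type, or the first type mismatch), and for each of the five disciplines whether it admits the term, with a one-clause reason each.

variable uses: h ×2; r ×1; p ×2; q ×1
use order (left to right): p, r, h, p, q, h
typing: ill-typed: an argument T3 mismatches the expected T1
ordered: ✗, the type mismatch rejects it
linear: ✗, not simply typable
affine: ✗, fails simple typing
relevant: ✗, a type mismatch blocks all five
unrestricted: ✗, the type mismatch rejects it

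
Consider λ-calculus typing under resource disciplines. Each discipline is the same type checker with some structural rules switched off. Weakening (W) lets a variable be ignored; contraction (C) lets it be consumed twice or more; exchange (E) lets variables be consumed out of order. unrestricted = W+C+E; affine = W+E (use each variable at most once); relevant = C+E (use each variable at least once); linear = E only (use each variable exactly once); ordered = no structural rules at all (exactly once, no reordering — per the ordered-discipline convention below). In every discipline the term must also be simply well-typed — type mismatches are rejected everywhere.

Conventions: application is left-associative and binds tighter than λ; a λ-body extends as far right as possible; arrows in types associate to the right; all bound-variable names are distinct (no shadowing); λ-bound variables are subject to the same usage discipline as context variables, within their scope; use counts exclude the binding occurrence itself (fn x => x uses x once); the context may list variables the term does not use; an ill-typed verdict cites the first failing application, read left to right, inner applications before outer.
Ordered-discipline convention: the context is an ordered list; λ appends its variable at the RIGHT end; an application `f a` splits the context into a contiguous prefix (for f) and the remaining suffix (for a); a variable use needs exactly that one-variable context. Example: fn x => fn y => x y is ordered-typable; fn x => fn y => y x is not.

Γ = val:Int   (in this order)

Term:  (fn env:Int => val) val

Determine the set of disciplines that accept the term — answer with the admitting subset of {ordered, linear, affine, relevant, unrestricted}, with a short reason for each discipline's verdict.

admitted in: unrestricted
use counts: val=2; env (λ-bound)=0
order of uses: val, val
typing: the term checks, with type Int
ordered: ✗, needs contraction — val ×2; needs weakening: env unused
linear: ✗, needs contraction — val ×2; needs weakening: env unused
affine: ✗, needs contraction — val ×2
relevant: ✗, needs weakening: env unused
unrestricted: ✓, simply typable at Int; W, C, E all held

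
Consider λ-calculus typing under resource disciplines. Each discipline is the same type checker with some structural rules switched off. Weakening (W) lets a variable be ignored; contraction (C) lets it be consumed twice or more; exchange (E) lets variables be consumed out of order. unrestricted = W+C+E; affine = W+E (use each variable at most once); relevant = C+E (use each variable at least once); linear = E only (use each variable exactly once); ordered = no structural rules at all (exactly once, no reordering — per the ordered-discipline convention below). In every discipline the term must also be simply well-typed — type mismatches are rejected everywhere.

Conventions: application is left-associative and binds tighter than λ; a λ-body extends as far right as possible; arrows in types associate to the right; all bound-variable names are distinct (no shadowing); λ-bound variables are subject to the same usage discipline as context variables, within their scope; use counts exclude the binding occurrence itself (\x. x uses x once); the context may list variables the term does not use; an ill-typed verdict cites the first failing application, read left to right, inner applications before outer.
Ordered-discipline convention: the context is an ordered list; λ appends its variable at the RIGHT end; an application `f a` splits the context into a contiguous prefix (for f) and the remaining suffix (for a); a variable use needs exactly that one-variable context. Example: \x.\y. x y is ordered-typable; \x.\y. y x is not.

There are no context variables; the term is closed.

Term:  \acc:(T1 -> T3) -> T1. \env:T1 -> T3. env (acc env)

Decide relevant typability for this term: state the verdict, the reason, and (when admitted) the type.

yes — acc, env: all used, weakening unneeded; term : ((T1 -> T3) -> T1) -> (T1 -> T3) -> T3
counts: acc (λ-bound): 1×; env (λ-bound): 2×
order of uses: env, acc, env
typing: well-typed at ((T1 -> T3) -> T1) -> (T1 -> T3) -> T3
across the five disciplines: ordered ✗; linear ✗; affine ✗; relevant ✓; unrestricted ✓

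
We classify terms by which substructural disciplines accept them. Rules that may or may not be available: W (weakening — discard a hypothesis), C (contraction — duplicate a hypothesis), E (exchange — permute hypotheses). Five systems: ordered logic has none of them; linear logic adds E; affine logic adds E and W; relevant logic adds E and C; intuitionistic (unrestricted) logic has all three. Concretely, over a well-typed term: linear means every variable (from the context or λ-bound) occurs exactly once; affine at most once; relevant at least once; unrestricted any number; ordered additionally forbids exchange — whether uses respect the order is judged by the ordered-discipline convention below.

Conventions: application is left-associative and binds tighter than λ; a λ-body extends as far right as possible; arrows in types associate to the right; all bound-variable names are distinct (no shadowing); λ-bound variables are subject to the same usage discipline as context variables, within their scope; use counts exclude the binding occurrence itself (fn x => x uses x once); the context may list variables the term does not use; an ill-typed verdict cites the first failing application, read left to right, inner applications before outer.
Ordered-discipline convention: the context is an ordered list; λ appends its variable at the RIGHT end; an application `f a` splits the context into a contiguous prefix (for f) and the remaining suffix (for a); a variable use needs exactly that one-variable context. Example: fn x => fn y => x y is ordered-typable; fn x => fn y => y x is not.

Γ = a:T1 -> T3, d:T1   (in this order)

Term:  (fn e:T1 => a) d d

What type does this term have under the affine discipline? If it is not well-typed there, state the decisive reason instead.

not well-typed under affine — uses contraction: d ×2
usage: a: 1; d: 2; e (bound): 0
uses in reading order: a, d, d
typing: well-typed — term : T3
summary: ordered ✗ | linear ✗ | affine ✗ | relevant ✗ | unrestricted ✓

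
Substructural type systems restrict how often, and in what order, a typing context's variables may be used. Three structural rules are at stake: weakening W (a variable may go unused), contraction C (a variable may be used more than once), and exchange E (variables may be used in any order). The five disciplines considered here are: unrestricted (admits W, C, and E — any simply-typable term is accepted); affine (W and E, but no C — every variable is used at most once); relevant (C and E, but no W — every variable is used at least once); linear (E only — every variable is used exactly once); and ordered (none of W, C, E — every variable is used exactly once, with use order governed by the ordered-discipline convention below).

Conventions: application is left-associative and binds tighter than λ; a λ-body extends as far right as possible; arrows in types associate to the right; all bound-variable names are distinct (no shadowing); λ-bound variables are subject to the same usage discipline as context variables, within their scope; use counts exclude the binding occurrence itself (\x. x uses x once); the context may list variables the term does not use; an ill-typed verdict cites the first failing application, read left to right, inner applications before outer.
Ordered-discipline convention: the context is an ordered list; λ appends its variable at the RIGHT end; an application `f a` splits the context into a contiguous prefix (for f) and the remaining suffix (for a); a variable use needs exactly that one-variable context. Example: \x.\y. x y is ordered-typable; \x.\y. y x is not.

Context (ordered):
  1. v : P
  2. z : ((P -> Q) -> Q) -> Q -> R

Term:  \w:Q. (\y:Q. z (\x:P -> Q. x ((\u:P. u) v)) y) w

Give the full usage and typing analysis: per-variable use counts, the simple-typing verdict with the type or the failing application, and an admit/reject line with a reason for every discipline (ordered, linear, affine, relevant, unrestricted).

usage: v=1; z=1; w (bound)=1; y (bound)=1; x (bound)=1; u (bound)=1
uses in reading order: z, x, u, v, y, w
typing: well-typed — term : Q -> R
ordered ✗ (needs exchange: uses follow z, x, u, v, y, w)
linear ✓ (exactly-once usage across v, z, w, y, x, u)
affine ✓ (v, z, w, y, x, u: no repeats, contraction unneeded)
relevant ✓ (none of v, z, w, y, x, u goes unused)
unrestricted ✓ (simply typable at Q -> R; W, C, E all held)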